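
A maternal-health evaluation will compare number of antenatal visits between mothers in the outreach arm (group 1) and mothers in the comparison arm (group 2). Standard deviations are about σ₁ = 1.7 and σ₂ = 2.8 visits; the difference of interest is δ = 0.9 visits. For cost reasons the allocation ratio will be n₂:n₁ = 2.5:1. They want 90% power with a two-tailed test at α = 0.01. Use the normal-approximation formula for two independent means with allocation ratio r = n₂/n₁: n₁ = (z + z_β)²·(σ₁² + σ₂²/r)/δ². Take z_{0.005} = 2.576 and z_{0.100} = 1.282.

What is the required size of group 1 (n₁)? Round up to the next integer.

n₁ = (z_{α/2} + z_β)² · (σ₁² + σ₂²/r) / δ²
   = (2.576 + 1.282)² · (1.7² + 2.8²/2.5) / 0.9²
   = 14.8842 · (2.89 + 3.136) / 0.81
   = 14.8842 · 6.026 / 0.81
   = 110.73
Round up → n₁ = 111; n₂ = r·n₁ = 2.5 × 111 = 278.

n₁ = 111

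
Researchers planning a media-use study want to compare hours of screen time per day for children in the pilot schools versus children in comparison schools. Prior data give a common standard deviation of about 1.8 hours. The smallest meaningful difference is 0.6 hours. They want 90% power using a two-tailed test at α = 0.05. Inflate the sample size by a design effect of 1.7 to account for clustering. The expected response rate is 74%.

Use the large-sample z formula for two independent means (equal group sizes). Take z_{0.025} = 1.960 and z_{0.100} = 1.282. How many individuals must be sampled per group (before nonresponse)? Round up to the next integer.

n = 435 per group

n = (z_{α/2} + z_β)² · (σ₁² + σ₂²) / δ²
  = (1.960 + 1.282)² · (2·1.8² = 6.48) / 0.6²
  = 10.5106 · 6.48 / 0.36
  = 189.19
Design effect: 1.7 × 189.19 = 321.62.
Adjust for 74% response: 321.62 / 0.74 = 434.63.
Round up → n = 435 per group.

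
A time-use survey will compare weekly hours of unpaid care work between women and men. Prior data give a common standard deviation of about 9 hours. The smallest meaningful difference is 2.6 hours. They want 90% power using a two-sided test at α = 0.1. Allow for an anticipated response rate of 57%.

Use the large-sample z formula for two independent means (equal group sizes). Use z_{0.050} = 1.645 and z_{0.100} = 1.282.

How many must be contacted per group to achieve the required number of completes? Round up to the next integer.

n = (z_{α/2} + z_β)² · (σ₁² + σ₂²) / δ²
  = (1.645 + 1.282)² · (2·9² = 162) / 2.6²
  = 8.5673 · 162 / 6.76
  = 205.31
Adjust for 57% response: 205.31 / 0.57 = 360.20.
Round up → n = 361 per group.

n = 361 per group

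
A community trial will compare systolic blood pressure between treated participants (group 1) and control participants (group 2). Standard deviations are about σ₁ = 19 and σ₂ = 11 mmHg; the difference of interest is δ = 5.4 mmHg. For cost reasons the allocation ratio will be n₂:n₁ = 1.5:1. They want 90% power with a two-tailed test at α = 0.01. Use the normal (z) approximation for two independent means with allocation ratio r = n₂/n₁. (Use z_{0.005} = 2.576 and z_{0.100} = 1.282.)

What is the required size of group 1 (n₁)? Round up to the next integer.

n₁ = 226

n₁ = (z_{α/2} + z_β)² · (σ₁² + σ₂²/r) / δ²
   = (2.576 + 1.282)² · (19² + 11²/1.5) / 5.4²
   = 14.8842 · (361 + 80.6667) / 29.16
   = 14.8842 · 441.6667 / 29.16
   = 225.44
Round up → n₁ = 226; n₂ = r·n₁ = 1.5 × 226 = 339.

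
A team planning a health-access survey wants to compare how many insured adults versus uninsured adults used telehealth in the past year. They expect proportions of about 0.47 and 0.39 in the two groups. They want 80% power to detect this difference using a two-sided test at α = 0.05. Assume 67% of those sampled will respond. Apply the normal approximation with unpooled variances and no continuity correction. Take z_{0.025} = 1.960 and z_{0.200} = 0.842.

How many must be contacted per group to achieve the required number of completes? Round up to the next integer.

n = (z_{α/2} + z_β)² · [p₁(1−p₁) + p₂(1−p₂)] / (p₁ − p₂)²
  = (1.960 + 0.842)² · (0.47·0.53 + 0.39·0.61) / (0.08)²
  = (2.802)² · (0.2491 + 0.2379) / 0.0064
  = 7.8512 · 0.4870 / 0.0064
  = 597.43
Adjust for 67% response: 597.43 / 0.67 = 891.68.
Round up → n = 892 per group.

n = 892 per group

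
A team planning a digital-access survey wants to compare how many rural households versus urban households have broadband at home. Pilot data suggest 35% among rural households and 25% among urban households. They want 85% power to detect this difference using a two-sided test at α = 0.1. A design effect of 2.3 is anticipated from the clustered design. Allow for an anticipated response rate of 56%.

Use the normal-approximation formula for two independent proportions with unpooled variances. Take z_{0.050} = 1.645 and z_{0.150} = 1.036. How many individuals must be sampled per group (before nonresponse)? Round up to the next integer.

n = (z_{α/2} + z_β)² · [p₁(1−p₁) + p₂(1−p₂)] / (p₁ − p₂)²
  = (1.645 + 1.036)² · (0.35·0.65 + 0.25·0.75) / (0.10)²
  = (2.681)² · (0.2275 + 0.1875) / 0.0100
  = 7.1878 · 0.4150 / 0.0100
  = 298.29
Design effect: 2.3 × 298.29 = 686.07.
Adjust for 56% response: 686.07 / 0.56 = 1225.13.
Round up → n = 1226 per group.

n = 1226 per group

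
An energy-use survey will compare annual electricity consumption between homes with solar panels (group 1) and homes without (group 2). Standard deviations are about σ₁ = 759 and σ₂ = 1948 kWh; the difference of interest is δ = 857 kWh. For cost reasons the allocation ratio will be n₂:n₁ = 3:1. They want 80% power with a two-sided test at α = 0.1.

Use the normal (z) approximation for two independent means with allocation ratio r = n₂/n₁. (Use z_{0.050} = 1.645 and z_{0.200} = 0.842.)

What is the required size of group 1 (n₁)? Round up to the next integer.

n₁ = 16

n₁ = (z_{α/2} + z_β)² · (σ₁² + σ₂²/r) / δ²
   = (1.645 + 0.842)² · (759² + 1948²/3) / 857²
   = 6.1852 · (576081 + 1264901.3) / 734449
   = 6.1852 · 1840982.3 / 734449
   = 15.50
Round up → n₁ = 16; n₂ = r·n₁ = 3 × 16 = 48.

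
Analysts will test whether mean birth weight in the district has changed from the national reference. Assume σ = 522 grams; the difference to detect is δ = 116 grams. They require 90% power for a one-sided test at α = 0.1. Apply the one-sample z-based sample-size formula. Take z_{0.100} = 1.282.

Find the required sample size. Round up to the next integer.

n = (z_α + z_β)² · σ² / δ²
  = (1.282 + 1.282)² · 522² / 116²
  = 6.5741 · 272484 / 13456
  = 133.13
Round up → n = 134.

n = 134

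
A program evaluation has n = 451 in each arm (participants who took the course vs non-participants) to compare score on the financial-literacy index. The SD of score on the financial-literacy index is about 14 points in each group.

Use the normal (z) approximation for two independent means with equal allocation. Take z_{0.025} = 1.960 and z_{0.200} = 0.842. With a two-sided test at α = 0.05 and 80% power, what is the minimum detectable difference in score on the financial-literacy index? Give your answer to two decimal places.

Minimum detectable difference ≈ 2.61 points

δ = (z_{α/2} + z_β) · √((σ₁²+σ₂²)/n)
  = (1.960 + 0.842) · √(392/451)
  = 2.802 · √0.86918
  = 2.802 · 0.9323
  = 2.6123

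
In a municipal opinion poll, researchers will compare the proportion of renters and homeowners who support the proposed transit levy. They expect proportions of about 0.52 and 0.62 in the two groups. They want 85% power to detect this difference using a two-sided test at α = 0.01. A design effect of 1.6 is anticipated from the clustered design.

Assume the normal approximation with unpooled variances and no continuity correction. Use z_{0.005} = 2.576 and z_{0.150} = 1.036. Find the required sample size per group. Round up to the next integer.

n = 1013 per group

n = (z_{α/2} + z_β)² · [p₁(1−p₁) + p₂(1−p₂)] / (p₁ − p₂)²
  = (2.576 + 1.036)² · (0.52·0.48 + 0.62·0.38) / (-0.10)²
  = (3.612)² · (0.2496 + 0.2356) / 0.0100
  = 13.0465 · 0.4852 / 0.0100
  = 633.02
Design effect: 1.6 × 633.02 = 1012.83.
Round up → n = 1013 per group.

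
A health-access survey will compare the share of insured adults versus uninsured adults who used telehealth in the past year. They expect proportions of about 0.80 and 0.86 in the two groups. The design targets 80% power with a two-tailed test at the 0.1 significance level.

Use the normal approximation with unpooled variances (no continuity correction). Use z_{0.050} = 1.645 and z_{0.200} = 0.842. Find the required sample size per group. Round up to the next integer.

n = 482 per group

n = (z_{α/2} + z_β)² · [p₁(1−p₁) + p₂(1−p₂)] / (p₁ − p₂)²
  = (1.645 + 0.842)² · (0.80·0.20 + 0.86·0.14) / (-0.06)²
  = (2.487)² · (0.1600 + 0.1204) / 0.0036
  = 6.1852 · 0.2804 / 0.0036
  = 481.76
Round up → n = 482 per group.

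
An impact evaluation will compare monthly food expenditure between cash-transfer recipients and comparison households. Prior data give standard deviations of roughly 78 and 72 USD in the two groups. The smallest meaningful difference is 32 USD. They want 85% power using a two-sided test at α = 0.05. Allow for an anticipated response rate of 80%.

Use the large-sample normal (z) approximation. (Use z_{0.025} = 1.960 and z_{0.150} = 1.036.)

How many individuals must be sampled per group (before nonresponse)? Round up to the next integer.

n = (z_{α/2} + z_β)² · (σ₁² + σ₂²) / δ²
  = (1.960 + 1.036)² · (78² + 72² = 11268) / 32²
  = 8.9760 · 11268 / 1024
  = 98.77
Adjust for 80% response: 98.77 / 0.80 = 123.46.
Round up → n = 124 per group.

n = 124 per group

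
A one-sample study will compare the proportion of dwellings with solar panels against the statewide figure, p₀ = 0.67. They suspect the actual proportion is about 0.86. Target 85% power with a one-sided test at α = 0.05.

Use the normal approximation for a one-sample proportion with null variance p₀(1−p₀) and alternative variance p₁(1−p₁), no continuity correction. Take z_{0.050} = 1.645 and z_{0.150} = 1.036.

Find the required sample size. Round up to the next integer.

n = 36

n = [z_α·√(p₀q₀) + z_β·√(p₁q₁)]² / (p₁ − p₀)²
  = [1.645·√(0.67·0.33) + 1.036·√(0.86·0.14)]² / (0.19)²
  = [1.645·0.4702 + 1.036·0.3470]² / 0.0361
  = [1.1330]² / 0.0361
  = 35.56
Round up → n = 36.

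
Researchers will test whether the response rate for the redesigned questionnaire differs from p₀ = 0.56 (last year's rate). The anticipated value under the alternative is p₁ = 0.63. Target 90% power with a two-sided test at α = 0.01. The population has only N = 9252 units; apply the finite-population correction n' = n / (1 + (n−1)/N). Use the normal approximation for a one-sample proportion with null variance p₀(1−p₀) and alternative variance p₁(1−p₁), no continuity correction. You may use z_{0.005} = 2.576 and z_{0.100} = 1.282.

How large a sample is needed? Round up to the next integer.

n = 681

n = [z_{α/2}·√(p₀q₀) + z_β·√(p₁q₁)]² / (p₁ − p₀)²
  = [2.576·√(0.56·0.44) + 1.282·√(0.63·0.37)]² / (0.07)²
  = [2.576·0.4964 + 1.282·0.4828]² / 0.0049
  = [1.8976]² / 0.0049
  = 734.91
Finite-population correction (N = 9252): 734.91 / (1 + (734.91 − 1)/9252) = 680.90.
Round up → n = 681.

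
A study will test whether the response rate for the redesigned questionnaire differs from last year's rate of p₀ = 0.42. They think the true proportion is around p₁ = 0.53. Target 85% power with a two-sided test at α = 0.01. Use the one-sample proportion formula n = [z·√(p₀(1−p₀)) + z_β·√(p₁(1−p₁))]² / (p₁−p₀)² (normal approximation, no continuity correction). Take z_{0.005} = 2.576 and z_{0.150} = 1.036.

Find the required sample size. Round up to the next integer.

n = [z_{α/2}·√(p₀q₀) + z_β·√(p₁q₁)]² / (p₁ − p₀)²
  = [2.576·√(0.42·0.58) + 1.036·√(0.53·0.47)]² / (0.11)²
  = [2.576·0.4936 + 1.036·0.4991]² / 0.0121
  = [1.7885]² / 0.0121
  = 264.35
Round up → n = 265.

n = 265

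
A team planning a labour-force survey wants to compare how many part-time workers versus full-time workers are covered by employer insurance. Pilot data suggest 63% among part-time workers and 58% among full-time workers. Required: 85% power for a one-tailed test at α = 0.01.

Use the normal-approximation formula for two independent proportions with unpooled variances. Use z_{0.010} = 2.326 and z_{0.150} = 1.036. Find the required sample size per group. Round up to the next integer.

n = (z_α + z_β)² · [p₁(1−p₁) + p₂(1−p₂)] / (p₁ − p₂)²
  = (2.326 + 1.036)² · (0.63·0.37 + 0.58·0.42) / (0.05)²
  = (3.362)² · (0.2331 + 0.2436) / 0.0025
  = 11.3030 · 0.4767 / 0.0025
  = 2155.26
Round up → n = 2156 per group.

n = 2156 per group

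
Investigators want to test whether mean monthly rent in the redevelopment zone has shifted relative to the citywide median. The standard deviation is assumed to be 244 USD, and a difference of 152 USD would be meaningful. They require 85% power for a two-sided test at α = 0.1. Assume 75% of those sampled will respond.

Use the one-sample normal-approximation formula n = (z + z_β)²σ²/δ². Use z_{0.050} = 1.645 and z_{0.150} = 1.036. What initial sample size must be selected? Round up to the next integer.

n = 25

n = (z_{α/2} + z_β)² · σ² / δ²
  = (1.645 + 1.036)² · 244² / 152²
  = 7.1878 · 59536 / 23104
  = 18.52
Adjust for 75% response: 18.52 / 0.75 = 24.70.
Round up → n = 25.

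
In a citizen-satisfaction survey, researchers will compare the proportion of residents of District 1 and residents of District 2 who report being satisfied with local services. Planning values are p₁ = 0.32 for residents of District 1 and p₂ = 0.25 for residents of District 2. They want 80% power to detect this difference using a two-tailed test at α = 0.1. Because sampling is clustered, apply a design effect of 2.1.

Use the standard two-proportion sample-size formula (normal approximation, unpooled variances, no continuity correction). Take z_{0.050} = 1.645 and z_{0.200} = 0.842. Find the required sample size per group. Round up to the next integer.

n = (z_{α/2} + z_β)² · [p₁(1−p₁) + p₂(1−p₂)] / (p₁ − p₂)²
  = (1.645 + 0.842)² · (0.32·0.68 + 0.25·0.75) / (0.07)²
  = (2.487)² · (0.2176 + 0.1875) / 0.0049
  = 6.1852 · 0.4051 / 0.0049
  = 511.35
Design effect: 2.1 × 511.35 = 1073.83.
Round up → n = 1074 per group.

n = 1074 per group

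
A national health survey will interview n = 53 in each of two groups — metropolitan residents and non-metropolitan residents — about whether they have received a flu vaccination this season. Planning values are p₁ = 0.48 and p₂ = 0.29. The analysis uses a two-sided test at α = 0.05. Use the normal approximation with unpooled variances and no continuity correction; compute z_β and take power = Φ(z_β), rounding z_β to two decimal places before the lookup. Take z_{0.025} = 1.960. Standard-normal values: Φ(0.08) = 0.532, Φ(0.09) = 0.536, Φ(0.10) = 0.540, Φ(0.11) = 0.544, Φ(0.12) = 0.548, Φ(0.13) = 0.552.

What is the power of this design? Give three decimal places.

Power ≈ 0.536

z_β = |p₁−p₂|·√(n/[p₁q₁+p₂q₂]) − z_{α/2}
    = 0.19 · √(53/0.4555) − 1.960
    = 0.19 · 10.7868 − 1.960
    = 2.0495 − 1.960 = 0.0895 → 0.09
Power = Φ(0.09) = 0.536.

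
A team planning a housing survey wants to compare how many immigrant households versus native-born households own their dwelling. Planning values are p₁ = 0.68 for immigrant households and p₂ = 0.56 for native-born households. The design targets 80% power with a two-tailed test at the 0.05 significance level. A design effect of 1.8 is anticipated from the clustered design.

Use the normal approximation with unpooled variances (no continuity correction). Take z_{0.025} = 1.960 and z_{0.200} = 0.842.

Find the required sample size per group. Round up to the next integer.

n = 456 per group

n = (z_{α/2} + z_β)² · [p₁(1−p₁) + p₂(1−p₂)] / (p₁ − p₂)²
  = (1.960 + 0.842)² · (0.68·0.32 + 0.56·0.44) / (0.12)²
  = (2.802)² · (0.2176 + 0.2464) / 0.0144
  = 7.8512 · 0.4640 / 0.0144
  = 252.98
Design effect: 1.8 × 252.98 = 455.37.
Round up → n = 456 per group.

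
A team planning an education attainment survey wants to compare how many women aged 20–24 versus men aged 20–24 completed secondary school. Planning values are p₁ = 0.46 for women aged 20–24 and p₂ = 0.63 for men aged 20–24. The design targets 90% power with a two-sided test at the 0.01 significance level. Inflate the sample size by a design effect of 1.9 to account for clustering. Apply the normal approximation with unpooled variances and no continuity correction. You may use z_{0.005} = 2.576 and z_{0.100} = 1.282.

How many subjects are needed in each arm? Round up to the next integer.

n = (z_{α/2} + z_β)² · [p₁(1−p₁) + p₂(1−p₂)] / (p₁ − p₂)²
  = (2.576 + 1.282)² · (0.46·0.54 + 0.63·0.37) / (-0.17)²
  = (3.858)² · (0.2484 + 0.2331) / 0.0289
  = 14.8842 · 0.4815 / 0.0289
  = 247.98
Design effect: 1.9 × 247.98 = 471.17.
Round up → n = 472 per group.

n = 472 per group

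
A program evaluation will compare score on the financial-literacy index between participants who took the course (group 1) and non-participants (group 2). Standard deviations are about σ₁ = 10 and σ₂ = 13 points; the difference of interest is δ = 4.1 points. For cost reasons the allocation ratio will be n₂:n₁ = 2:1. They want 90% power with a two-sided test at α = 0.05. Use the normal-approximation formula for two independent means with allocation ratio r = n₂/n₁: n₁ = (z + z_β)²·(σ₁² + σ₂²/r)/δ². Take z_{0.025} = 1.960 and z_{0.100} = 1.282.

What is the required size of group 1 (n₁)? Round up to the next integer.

n₁ = 116

n₁ = (z_{α/2} + z_β)² · (σ₁² + σ₂²/r) / δ²
   = (1.960 + 1.282)² · (10² + 13²/2) / 4.1²
   = 10.5106 · (100 + 84.5) / 16.81
   = 10.5106 · 184.5 / 16.81
   = 115.36
Round up → n₁ = 116; n₂ = r·n₁ = 2 × 116 = 232.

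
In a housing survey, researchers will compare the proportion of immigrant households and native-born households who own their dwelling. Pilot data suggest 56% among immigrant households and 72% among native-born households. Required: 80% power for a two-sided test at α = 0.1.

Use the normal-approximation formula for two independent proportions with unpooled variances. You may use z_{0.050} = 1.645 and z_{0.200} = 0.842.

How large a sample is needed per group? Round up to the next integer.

n = (z_{α/2} + z_β)² · [p₁(1−p₁) + p₂(1−p₂)] / (p₁ − p₂)²
  = (1.645 + 0.842)² · (0.56·0.44 + 0.72·0.28) / (-0.16)²
  = (2.487)² · (0.2464 + 0.2016) / 0.0256
  = 6.1852 · 0.4480 / 0.0256
  = 108.24
Round up → n = 109 per group.

n = 109 per group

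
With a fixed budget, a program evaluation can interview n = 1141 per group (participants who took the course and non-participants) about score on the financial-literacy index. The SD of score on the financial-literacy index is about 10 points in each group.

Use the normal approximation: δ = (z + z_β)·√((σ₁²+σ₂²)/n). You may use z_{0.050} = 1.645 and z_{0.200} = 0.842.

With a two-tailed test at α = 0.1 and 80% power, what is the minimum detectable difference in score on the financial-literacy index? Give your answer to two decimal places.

Minimum detectable difference ≈ 1.04 points

δ = (z_{α/2} + z_β) · √((σ₁²+σ₂²)/n)
  = (1.645 + 0.842) · √(200/1141)
  = 2.487 · √0.17528
  = 2.487 · 0.4187
  = 1.0412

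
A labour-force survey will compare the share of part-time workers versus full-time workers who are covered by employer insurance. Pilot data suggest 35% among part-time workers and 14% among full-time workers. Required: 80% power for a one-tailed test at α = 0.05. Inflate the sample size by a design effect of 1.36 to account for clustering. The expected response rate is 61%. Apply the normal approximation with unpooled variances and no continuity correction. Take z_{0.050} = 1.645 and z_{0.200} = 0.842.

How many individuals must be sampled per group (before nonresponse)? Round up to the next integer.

n = 109 per group

n = (z_α + z_β)² · [p₁(1−p₁) + p₂(1−p₂)] / (p₁ − p₂)²
  = (1.645 + 0.842)² · (0.35·0.65 + 0.14·0.86) / (0.21)²
  = (2.487)² · (0.2275 + 0.1204) / 0.0441
  = 6.1852 · 0.3479 / 0.0441
  = 48.79
Design effect: 1.36 × 48.79 = 66.36.
Adjust for 61% response: 66.36 / 0.61 = 108.79.
Round up → n = 109 per group.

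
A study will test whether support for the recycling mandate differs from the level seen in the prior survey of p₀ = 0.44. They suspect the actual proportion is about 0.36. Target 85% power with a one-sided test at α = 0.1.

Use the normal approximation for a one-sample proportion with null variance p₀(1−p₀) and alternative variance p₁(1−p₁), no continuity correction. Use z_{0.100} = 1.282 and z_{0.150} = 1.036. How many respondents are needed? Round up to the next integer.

n = [z_α·√(p₀q₀) + z_β·√(p₁q₁)]² / (p₁ − p₀)²
  = [1.282·√(0.44·0.56) + 1.036·√(0.36·0.64)]² / (-0.08)²
  = [1.282·0.4964 + 1.036·0.4800]² / 0.0064
  = [1.1336]² / 0.0064
  = 200.81
Round up → n = 201.

n = 201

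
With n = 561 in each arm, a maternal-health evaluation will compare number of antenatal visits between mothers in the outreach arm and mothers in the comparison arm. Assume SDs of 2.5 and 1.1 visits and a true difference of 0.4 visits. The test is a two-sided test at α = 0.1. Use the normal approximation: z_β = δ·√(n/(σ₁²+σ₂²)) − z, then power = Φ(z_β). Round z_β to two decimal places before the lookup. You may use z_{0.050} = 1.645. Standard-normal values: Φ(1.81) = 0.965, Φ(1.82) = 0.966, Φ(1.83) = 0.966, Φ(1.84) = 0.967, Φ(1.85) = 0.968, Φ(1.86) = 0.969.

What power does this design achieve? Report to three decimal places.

Power ≈ 0.966

z_β = δ·√(n/(σ₁²+σ₂²)) − z_{α/2}
    = 0.4 · √(561/7.46) − 1.645
    = 0.4 · 8.67186 − 1.645
    = 3.4687 − 1.645 = 1.8237 → 1.82
Power = Φ(1.82) = 0.966.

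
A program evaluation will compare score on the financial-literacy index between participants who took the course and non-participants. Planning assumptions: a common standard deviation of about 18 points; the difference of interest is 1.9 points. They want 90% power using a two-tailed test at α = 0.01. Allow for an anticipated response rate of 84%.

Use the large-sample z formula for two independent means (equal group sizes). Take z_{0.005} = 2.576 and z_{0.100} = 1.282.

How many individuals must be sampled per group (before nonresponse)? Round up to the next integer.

n = (z_{α/2} + z_β)² · (σ₁² + σ₂²) / δ²
  = (2.576 + 1.282)² · (2·18² = 648) / 1.9²
  = 14.8842 · 648 / 3.61
  = 2671.73
Adjust for 84% response: 2671.73 / 0.84 = 3180.63.
Round up → n = 3181 per group.

n = 3181 per group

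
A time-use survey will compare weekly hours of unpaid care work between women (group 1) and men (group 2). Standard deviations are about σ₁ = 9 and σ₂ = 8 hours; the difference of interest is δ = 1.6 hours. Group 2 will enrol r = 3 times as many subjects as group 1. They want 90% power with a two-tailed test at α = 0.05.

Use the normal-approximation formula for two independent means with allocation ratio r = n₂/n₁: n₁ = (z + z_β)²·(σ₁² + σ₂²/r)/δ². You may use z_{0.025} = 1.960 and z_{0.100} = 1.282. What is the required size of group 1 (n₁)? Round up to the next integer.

n₁ = 421

n₁ = (z_{α/2} + z_β)² · (σ₁² + σ₂²/r) / δ²
   = (1.960 + 1.282)² · (9² + 8²/3) / 1.6²
   = 10.5106 · (81 + 21.3333) / 2.56
   = 10.5106 · 102.3333 / 2.56
   = 420.15
Round up → n₁ = 421; n₂ = r·n₁ = 3 × 421 = 1263.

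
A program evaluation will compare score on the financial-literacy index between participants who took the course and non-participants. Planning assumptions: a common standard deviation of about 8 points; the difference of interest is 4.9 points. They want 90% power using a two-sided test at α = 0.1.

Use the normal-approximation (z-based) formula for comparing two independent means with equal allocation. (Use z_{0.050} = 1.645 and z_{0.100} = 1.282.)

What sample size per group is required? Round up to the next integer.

n = (z_{α/2} + z_β)² · (σ₁² + σ₂²) / δ²
  = (1.645 + 1.282)² · (2·8² = 128) / 4.9²
  = 8.5673 · 128 / 24.01
  = 45.67
Round up → n = 46 per group.

n = 46 per group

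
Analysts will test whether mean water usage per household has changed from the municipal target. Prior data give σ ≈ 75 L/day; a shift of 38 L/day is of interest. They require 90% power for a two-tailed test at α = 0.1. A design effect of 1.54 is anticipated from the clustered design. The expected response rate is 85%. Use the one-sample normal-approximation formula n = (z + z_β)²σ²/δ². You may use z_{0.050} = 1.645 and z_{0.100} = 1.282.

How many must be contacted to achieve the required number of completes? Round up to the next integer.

n = 61

n = (z_{α/2} + z_β)² · σ² / δ²
  = (1.645 + 1.282)² · 75² / 38²
  = 8.5673 · 5625 / 1444
  = 33.37
Design effect: 1.54 × 33.37 = 51.40.
Adjust for 85% response: 51.40 / 0.85 = 60.46.
Round up → n = 61.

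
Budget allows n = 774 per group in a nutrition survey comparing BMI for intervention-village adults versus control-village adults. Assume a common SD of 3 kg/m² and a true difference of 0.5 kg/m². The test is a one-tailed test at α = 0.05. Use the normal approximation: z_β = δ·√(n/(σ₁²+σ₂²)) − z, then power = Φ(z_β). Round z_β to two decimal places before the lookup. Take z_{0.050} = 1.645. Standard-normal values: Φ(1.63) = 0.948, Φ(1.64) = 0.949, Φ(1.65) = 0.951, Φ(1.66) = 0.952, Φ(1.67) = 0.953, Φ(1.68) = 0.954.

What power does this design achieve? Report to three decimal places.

z_β = δ·√(n/(σ₁²+σ₂²)) − z_α
    = 0.5 · √(774/18) − 1.645
    = 0.5 · 6.55744 − 1.645
    = 3.2787 − 1.645 = 1.6337 → 1.63
Power = Φ(1.63) = 0.948.

Power ≈ 0.948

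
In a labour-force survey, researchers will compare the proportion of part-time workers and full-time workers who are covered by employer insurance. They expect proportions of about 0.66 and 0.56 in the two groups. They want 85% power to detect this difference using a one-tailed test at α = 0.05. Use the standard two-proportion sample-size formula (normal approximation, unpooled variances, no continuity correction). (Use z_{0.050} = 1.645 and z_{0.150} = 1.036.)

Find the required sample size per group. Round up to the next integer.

n = 339 per group

n = (z_α + z_β)² · [p₁(1−p₁) + p₂(1−p₂)] / (p₁ − p₂)²
  = (1.645 + 1.036)² · (0.66·0.34 + 0.56·0.44) / (0.10)²
  = (2.681)² · (0.2244 + 0.2464) / 0.0100
  = 7.1878 · 0.4708 / 0.0100
  = 338.40
Round up → n = 339 per group.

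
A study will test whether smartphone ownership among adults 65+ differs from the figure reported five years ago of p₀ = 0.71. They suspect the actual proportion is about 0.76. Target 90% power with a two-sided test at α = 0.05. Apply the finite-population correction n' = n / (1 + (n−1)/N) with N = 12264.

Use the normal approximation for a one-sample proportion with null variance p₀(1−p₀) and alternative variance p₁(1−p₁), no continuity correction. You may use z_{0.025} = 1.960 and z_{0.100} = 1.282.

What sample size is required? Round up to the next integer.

n = 774

n = [z_{α/2}·√(p₀q₀) + z_β·√(p₁q₁)]² / (p₁ − p₀)²
  = [1.960·√(0.71·0.29) + 1.282·√(0.76·0.24)]² / (0.05)²
  = [1.960·0.4538 + 1.282·0.4271]² / 0.0025
  = [1.4369]² / 0.0025
  = 825.87
Finite-population correction (N = 12264): 825.87 / (1 + (825.87 − 1)/12264) = 773.82.
Round up → n = 774.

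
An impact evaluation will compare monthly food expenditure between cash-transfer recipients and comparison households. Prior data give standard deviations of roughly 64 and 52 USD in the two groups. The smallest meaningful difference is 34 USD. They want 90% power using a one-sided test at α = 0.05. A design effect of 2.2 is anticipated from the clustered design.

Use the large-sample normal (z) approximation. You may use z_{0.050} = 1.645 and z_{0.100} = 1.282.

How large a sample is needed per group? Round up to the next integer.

n = (z_α + z_β)² · (σ₁² + σ₂²) / δ²
  = (1.645 + 1.282)² · (64² + 52² = 6800) / 34²
  = 8.5673 · 6800 / 1156
  = 50.40
Design effect: 2.2 × 50.40 = 110.87.
Round up → n = 111 per group.

n = 111 per group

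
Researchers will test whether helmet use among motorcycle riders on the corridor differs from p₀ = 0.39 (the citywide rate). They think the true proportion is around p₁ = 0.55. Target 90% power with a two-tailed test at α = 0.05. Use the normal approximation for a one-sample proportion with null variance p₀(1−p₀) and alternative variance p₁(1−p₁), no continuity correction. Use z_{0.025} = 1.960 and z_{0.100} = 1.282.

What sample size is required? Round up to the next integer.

n = [z_{α/2}·√(p₀q₀) + z_β·√(p₁q₁)]² / (p₁ − p₀)²
  = [1.960·√(0.39·0.61) + 1.282·√(0.55·0.45)]² / (0.16)²
  = [1.960·0.4877 + 1.282·0.4975]² / 0.0256
  = [1.5938]² / 0.0256
  = 99.22
Round up → n = 100.

n = 100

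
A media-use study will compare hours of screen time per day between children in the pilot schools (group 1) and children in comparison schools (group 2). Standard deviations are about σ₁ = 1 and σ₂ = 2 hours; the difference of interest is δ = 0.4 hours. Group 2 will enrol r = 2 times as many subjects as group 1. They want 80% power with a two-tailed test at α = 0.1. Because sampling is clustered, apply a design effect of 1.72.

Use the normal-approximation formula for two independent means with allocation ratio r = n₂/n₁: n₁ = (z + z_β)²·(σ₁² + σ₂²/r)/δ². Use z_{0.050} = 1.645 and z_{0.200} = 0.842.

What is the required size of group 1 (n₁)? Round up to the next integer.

n₁ = 200

n₁ = (z_{α/2} + z_β)² · (σ₁² + σ₂²/r) / δ²
   = (1.645 + 0.842)² · (1² + 2²/2) / 0.4²
   = 6.1852 · (1 + 2) / 0.16
   = 6.1852 · 3 / 0.16
   = 115.97
Design effect: 1.72 × 115.97 = 199.47.
Round up → n₁ = 200; n₂ = r·n₁ = 2 × 200 = 400.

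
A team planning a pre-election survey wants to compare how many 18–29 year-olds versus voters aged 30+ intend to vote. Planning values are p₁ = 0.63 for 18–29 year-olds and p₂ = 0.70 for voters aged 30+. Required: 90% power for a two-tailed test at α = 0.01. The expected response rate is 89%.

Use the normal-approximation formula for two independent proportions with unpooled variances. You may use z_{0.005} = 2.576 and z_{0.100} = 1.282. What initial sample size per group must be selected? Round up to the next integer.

n = 1513 per group

n = (z_{α/2} + z_β)² · [p₁(1−p₁) + p₂(1−p₂)] / (p₁ − p₂)²
  = (2.576 + 1.282)² · (0.63·0.37 + 0.70·0.30) / (-0.07)²
  = (3.858)² · (0.2331 + 0.2100) / 0.0049
  = 14.8842 · 0.4431 / 0.0049
  = 1345.95
Adjust for 89% response: 1345.95 / 0.89 = 1512.31.
Round up → n = 1513 per group.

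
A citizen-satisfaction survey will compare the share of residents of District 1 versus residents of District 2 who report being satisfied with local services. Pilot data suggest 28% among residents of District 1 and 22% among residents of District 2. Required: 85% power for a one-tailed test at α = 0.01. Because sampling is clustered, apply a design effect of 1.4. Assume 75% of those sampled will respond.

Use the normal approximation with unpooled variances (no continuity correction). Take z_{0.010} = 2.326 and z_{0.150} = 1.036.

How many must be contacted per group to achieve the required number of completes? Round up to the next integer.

n = 2188 per group

n = (z_α + z_β)² · [p₁(1−p₁) + p₂(1−p₂)] / (p₁ − p₂)²
  = (2.326 + 1.036)² · (0.28·0.72 + 0.22·0.78) / (0.06)²
  = (3.362)² · (0.2016 + 0.1716) / 0.0036
  = 11.3030 · 0.3732 / 0.0036
  = 1171.75
Design effect: 1.4 × 1171.75 = 1640.45.
Adjust for 75% response: 1640.45 / 0.75 = 2187.26.
Round up → n = 2188 per group.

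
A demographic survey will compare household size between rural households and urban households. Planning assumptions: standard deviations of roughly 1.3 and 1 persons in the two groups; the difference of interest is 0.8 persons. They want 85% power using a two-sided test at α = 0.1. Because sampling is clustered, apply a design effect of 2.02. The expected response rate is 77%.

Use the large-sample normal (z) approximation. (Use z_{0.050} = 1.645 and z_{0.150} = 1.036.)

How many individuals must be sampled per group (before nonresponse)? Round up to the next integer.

n = (z_{α/2} + z_β)² · (σ₁² + σ₂²) / δ²
  = (1.645 + 1.036)² · (1.3² + 1² = 2.69) / 0.8²
  = 7.1878 · 2.69 / 0.64
  = 30.21
Design effect: 2.02 × 30.21 = 61.03.
Adjust for 77% response: 61.03 / 0.77 = 79.25.
Round up → n = 80 per group.

n = 80 per group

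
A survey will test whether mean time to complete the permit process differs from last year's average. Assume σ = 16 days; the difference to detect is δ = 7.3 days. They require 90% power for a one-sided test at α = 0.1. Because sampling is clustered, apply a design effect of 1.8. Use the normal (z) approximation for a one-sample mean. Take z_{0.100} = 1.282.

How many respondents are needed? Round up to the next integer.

n = (z_α + z_β)² · σ² / δ²
  = (1.282 + 1.282)² · 16² / 7.3²
  = 6.5741 · 256 / 53.29
  = 31.58
Design effect: 1.8 × 31.58 = 56.85.
Round up → n = 57.

n = 57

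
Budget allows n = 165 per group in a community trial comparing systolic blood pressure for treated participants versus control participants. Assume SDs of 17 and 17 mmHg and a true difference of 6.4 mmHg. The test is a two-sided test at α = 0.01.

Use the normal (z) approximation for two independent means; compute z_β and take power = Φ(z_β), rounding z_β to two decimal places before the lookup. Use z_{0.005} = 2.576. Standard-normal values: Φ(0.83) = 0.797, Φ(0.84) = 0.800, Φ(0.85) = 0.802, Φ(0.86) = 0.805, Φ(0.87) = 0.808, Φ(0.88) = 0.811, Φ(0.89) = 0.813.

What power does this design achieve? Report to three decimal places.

Power ≈ 0.800

z_β = δ·√(n/(σ₁²+σ₂²)) − z_{α/2}
    = 6.4 · √(165/578) − 2.576
    = 6.4 · 0.53429 − 2.576
    = 3.4195 − 2.576 = 0.8435 → 0.84
Power = Φ(0.84) = 0.800.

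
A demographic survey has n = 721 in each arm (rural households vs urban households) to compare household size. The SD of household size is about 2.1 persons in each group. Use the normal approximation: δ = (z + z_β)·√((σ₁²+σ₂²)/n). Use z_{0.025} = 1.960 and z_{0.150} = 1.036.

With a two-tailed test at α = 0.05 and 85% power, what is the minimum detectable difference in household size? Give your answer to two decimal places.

δ = (z_{α/2} + z_β) · √((σ₁²+σ₂²)/n)
  = (1.960 + 1.036) · √(8.82/721)
  = 2.996 · √0.01223
  = 2.996 · 0.1106
  = 0.3314

Minimum detectable difference ≈ 0.33 persons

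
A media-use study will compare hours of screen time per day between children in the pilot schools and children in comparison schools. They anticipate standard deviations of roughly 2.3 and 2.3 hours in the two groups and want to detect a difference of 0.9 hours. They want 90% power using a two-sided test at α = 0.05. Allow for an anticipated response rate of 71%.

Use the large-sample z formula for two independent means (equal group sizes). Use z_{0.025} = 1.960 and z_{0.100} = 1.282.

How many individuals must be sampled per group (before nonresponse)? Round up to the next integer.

n = (z_{α/2} + z_β)² · (σ₁² + σ₂²) / δ²
  = (1.960 + 1.282)² · (2.3² + 2.3² = 10.58) / 0.9²
  = 10.5106 · 10.58 / 0.81
  = 137.29
Adjust for 71% response: 137.29 / 0.71 = 193.36.
Round up → n = 194 per group.

n = 194 per group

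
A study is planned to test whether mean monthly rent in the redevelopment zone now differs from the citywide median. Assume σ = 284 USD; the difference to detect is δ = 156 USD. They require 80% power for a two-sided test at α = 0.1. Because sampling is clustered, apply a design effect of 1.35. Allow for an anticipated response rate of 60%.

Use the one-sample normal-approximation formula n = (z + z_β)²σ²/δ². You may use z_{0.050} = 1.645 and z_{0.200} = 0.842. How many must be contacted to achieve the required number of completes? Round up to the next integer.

n = 47

n = (z_{α/2} + z_β)² · σ² / δ²
  = (1.645 + 0.842)² · 284² / 156²
  = 6.1852 · 80656 / 24336
  = 20.50
Design effect: 1.35 × 20.50 = 27.67.
Adjust for 60% response: 27.67 / 0.60 = 46.12.
Round up → n = 47.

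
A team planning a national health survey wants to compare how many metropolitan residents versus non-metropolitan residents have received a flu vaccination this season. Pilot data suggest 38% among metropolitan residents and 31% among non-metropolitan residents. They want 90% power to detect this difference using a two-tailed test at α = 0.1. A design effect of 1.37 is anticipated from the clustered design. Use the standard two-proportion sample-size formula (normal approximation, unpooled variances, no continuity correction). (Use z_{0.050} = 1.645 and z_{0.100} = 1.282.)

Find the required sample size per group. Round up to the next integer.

n = (z_{α/2} + z_β)² · [p₁(1−p₁) + p₂(1−p₂)] / (p₁ − p₂)²
  = (1.645 + 1.282)² · (0.38·0.62 + 0.31·0.69) / (0.07)²
  = (2.927)² · (0.2356 + 0.2139) / 0.0049
  = 8.5673 · 0.4495 / 0.0049
  = 785.92
Design effect: 1.37 × 785.92 = 1076.71.
Round up → n = 1077 per group.

n = 1077 per group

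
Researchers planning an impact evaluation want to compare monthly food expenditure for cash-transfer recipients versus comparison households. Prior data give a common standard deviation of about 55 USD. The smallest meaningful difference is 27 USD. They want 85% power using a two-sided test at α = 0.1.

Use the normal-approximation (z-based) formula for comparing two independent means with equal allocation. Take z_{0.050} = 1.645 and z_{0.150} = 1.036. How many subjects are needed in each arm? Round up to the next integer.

n = (z_{α/2} + z_β)² · (σ₁² + σ₂²) / δ²
  = (1.645 + 1.036)² · (2·55² = 6050) / 27²
  = 7.1878 · 6050 / 729
  = 59.65
Round up → n = 60 per group.

n = 60 per group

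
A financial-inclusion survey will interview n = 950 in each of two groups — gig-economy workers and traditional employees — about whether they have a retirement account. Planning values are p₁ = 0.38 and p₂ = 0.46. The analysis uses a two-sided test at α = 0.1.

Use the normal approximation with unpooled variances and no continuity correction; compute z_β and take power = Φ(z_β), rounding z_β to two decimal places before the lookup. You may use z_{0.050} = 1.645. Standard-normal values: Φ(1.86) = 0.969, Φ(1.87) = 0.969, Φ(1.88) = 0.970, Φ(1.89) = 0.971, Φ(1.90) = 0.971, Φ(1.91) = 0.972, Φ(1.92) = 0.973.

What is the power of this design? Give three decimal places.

Power ≈ 0.971

z_β = |p₁−p₂|·√(n/[p₁q₁+p₂q₂]) − z_{α/2}
    = 0.08 · √(950/0.4840) − 1.645
    = 0.08 · 44.3036 − 1.645
    = 3.5443 − 1.645 = 1.8993 → 1.90
Power = Φ(1.90) = 0.971.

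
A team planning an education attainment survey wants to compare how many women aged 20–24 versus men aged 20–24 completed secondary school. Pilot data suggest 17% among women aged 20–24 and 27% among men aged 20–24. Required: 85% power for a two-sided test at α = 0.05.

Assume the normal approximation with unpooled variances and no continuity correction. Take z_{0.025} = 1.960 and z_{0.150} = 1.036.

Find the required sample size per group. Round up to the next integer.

n = 304 per group

n = (z_{α/2} + z_β)² · [p₁(1−p₁) + p₂(1−p₂)] / (p₁ − p₂)²
  = (1.960 + 1.036)² · (0.17·0.83 + 0.27·0.73) / (-0.10)²
  = (2.996)² · (0.1411 + 0.1971) / 0.0100
  = 8.9760 · 0.3382 / 0.0100
  = 303.57
Round up → n = 304 per group.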